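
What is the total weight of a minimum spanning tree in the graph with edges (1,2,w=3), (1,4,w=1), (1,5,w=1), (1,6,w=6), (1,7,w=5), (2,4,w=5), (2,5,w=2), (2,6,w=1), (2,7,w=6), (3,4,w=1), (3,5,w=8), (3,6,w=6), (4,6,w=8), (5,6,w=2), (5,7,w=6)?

Apply Kruskal's algorithm (sort edges by weight, add if no cycle):

Sorted edges by weight:
  (1,4) w=1
  (1,5) w=1
  (2,6) w=1
  (3,4) w=1
  (2,5) w=2
  (5,6) w=2
  (1,2) w=3
  (1,7) w=5
  (2,4) w=5
  (1,6) w=6
  (2,7) w=6
  (3,6) w=6
  (5,7) w=6
  (3,5) w=8
  (4,6) w=8

Add edge (1,4) w=1 -- no cycle. Running total: 1
Add edge (1,5) w=1 -- no cycle. Running total: 2
Add edge (2,6) w=1 -- no cycle. Running total: 3
Add edge (3,4) w=1 -- no cycle. Running total: 4
Add edge (2,5) w=2 -- no cycle. Running total: 6
Skip edge (5,6) w=2 -- would create cycle
Skip edge (1,2) w=3 -- would create cycle
Add edge (1,7) w=5 -- no cycle. Running total: 11

MST edges: (1,4,w=1), (1,5,w=1), (2,6,w=1), (3,4,w=1), (2,5,w=2), (1,7,w=5)
Total MST weight: 1 + 1 + 1 + 1 + 2 + 5 = 11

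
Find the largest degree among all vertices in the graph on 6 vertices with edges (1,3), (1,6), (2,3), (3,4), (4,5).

Step 1: Count edges incident to each vertex:
  deg(1) = 2 (neighbors: 3, 6)
  deg(2) = 1 (neighbors: 3)
  deg(3) = 3 (neighbors: 1, 2, 4)
  deg(4) = 2 (neighbors: 3, 5)
  deg(5) = 1 (neighbors: 4)
  deg(6) = 1 (neighbors: 1)

Step 2: Find maximum:
  max(2, 1, 3, 2, 1, 1) = 3 (vertex 3)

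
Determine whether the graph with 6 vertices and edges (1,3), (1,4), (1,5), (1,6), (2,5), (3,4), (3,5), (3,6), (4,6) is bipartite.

Step 1: Attempt 2-coloring using BFS:
  Start at vertex 1, assign color 0
  Color vertex 3 with color 1 (neighbor of 1)
  Color vertex 4 with color 1 (neighbor of 1)
  Color vertex 5 with color 1 (neighbor of 1)
  Color vertex 6 with color 1 (neighbor of 1)

Step 2: Conflict found! Vertices 3 and 4 are adjacent but have the same color.
This means the graph contains an odd cycle.

The graph is NOT bipartite.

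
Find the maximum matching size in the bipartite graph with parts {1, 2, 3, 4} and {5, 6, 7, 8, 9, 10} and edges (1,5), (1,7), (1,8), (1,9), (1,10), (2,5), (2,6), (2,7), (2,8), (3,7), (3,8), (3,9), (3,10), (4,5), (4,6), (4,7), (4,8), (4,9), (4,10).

Step 1: List the neighbors of each left vertex:
  1: 5, 7, 8, 9, 10
  2: 5, 6, 7, 8
  3: 7, 8, 9, 10
  4: 5, 6, 7, 8, 9, 10

Step 2: Greedily match left vertices, then look for augmenting paths:
  Match 1 -- 5
  Match 2 -- 6
  Match 3 -- 7
  Match 4 -- 8
  No augmenting path remains.

Step 3: Verify this is maximum:
  Matching size 4 = min(|L|, |R|) = min(4, 6), which is an upper bound, so this matching is maximum.

Maximum matching: {(1,5), (2,6), (3,7), (4,8)}
Size: 4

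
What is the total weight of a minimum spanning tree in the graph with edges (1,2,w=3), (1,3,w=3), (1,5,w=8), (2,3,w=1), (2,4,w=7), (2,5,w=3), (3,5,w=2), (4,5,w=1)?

Apply Kruskal's algorithm (sort edges by weight, add if no cycle):

Sorted edges by weight:
  (2,3) w=1
  (4,5) w=1
  (3,5) w=2
  (1,2) w=3
  (1,3) w=3
  (2,5) w=3
  (2,4) w=7
  (1,5) w=8

Add edge (2,3) w=1 -- no cycle. Running total: 1
Add edge (4,5) w=1 -- no cycle. Running total: 2
Add edge (3,5) w=2 -- no cycle. Running total: 4
Add edge (1,2) w=3 -- no cycle. Running total: 7

MST edges: (2,3,w=1), (4,5,w=1), (3,5,w=2), (1,2,w=3)
Total MST weight: 1 + 1 + 2 + 3 = 7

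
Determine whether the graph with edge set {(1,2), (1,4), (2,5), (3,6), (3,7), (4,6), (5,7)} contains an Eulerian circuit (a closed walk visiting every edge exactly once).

Step 1: Find the degree of each vertex:
  deg(1) = 2
  deg(2) = 2
  deg(3) = 2
  deg(4) = 2
  deg(5) = 2
  deg(6) = 2
  deg(7) = 2

Step 2: Count vertices with odd degree:
  All vertices have even degree (0 odd-degree vertices)

Step 3: Apply Euler's theorem:
  - Eulerian circuit exists iff graph is connected and all vertices have even degree
  - Eulerian path exists iff graph is connected and has 0 or 2 odd-degree vertices

Graph is connected with 0 odd-degree vertices.
Both Eulerian circuit and Eulerian path exist.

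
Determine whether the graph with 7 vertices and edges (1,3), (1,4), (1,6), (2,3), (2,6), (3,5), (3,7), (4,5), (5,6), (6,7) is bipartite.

Step 1: Attempt 2-coloring using BFS:
  Start at vertex 1, assign color 0
  Color vertex 3 with color 1 (neighbor of 1)
  Color vertex 4 with color 1 (neighbor of 1)
  Color vertex 6 with color 1 (neighbor of 1)
  Color vertex 2 with color 0 (neighbor of 3)
  Color vertex 5 with color 0 (neighbor of 3)
  Color vertex 7 with color 0 (neighbor of 3)

Step 2: 2-coloring succeeded. No conflicts found.
  Set A (color 0): {1, 2, 5, 7}
  Set B (color 1): {3, 4, 6}

The graph is bipartite with partition {1, 2, 5, 7}, {3, 4, 6}.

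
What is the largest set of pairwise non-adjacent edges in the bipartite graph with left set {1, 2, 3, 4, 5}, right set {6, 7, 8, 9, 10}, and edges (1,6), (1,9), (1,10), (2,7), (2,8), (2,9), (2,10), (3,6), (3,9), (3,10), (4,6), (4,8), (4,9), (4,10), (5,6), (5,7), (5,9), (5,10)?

Step 1: List the neighbors of each left vertex:
  1: 6, 9, 10
  2: 7, 8, 9, 10
  3: 6, 9, 10
  4: 6, 8, 9, 10
  5: 6, 7, 9, 10

Step 2: Greedily match left vertices, then look for augmenting paths:
  Match 1 -- 6
  Match 2 -- 7
  Match 3 -- 9
  Match 4 -- 8
  Match 5 -- 10
  No augmenting path remains.

Step 3: Verify this is maximum:
  Matching size 5 = min(|L|, |R|) = min(5, 5), which is an upper bound, so this matching is maximum.

Maximum matching: {(1,6), (2,7), (3,9), (4,8), (5,10)}
Size: 5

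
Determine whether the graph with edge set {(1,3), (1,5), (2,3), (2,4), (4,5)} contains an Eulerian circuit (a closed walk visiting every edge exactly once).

Step 1: Find the degree of each vertex:
  deg(1) = 2
  deg(2) = 2
  deg(3) = 2
  deg(4) = 2
  deg(5) = 2

Step 2: Count vertices with odd degree:
  All vertices have even degree (0 odd-degree vertices)

Step 3: Apply Euler's theorem:
  - Eulerian circuit exists iff graph is connected and all vertices have even degree
  - Eulerian path exists iff graph is connected and has 0 or 2 odd-degree vertices

Graph is connected with 0 odd-degree vertices.
Both Eulerian circuit and Eulerian path exist.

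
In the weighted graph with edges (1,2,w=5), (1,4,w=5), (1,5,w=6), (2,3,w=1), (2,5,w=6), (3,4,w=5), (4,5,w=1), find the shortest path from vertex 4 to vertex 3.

Step 1: Build adjacency list with weights:
  1: 2(w=5), 4(w=5), 5(w=6)
  2: 1(w=5), 3(w=1), 5(w=6)
  3: 2(w=1), 4(w=5)
  4: 1(w=5), 3(w=5), 5(w=1)
  5: 1(w=6), 2(w=6), 4(w=1)

Step 2: Apply Dijkstra's algorithm from vertex 4:
  Visit vertex 4 (distance=0)
    Update dist[1] = 5
    Update dist[3] = 5
    Update dist[5] = 1
  Visit vertex 5 (distance=1)
    Update dist[2] = 7
  Visit vertex 1 (distance=5)
  Visit vertex 3 (distance=5)
    Update dist[2] = 6

Step 3: Shortest path: 4 -> 3
Total weight: 5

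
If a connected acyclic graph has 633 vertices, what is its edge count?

A tree on n vertices always has exactly n - 1 edges.
For n = 633: edges = 633 - 1 = 632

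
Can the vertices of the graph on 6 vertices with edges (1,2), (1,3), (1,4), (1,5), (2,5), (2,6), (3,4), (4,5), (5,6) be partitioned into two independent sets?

Step 1: Attempt 2-coloring using BFS:
  Start at vertex 1, assign color 0
  Color vertex 2 with color 1 (neighbor of 1)
  Color vertex 3 with color 1 (neighbor of 1)
  Color vertex 4 with color 1 (neighbor of 1)
  Color vertex 5 with color 1 (neighbor of 1)

Step 2: Conflict found! Vertices 2 and 5 are adjacent but have the same color.
This means the graph contains an odd cycle.

The graph is NOT bipartite.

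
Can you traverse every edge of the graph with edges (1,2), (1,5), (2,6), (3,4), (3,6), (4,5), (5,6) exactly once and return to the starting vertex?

Step 1: Find the degree of each vertex:
  deg(1) = 2
  deg(2) = 2
  deg(3) = 2
  deg(4) = 2
  deg(5) = 3
  deg(6) = 3

Step 2: Count vertices with odd degree:
  Odd-degree vertices: 5, 6 (2 total)

Step 3: Apply Euler's theorem:
  - Eulerian circuit exists iff graph is connected and all vertices have even degree
  - Eulerian path exists iff graph is connected and has 0 or 2 odd-degree vertices

Graph is connected with exactly 2 odd-degree vertices (5, 6).
Eulerian path exists (starting and ending at the odd-degree vertices), but no Eulerian circuit.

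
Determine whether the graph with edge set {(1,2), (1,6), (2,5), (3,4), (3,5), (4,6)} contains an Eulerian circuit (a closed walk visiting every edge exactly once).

Step 1: Find the degree of each vertex:
  deg(1) = 2
  deg(2) = 2
  deg(3) = 2
  deg(4) = 2
  deg(5) = 2
  deg(6) = 2

Step 2: Count vertices with odd degree:
  All vertices have even degree (0 odd-degree vertices)

Step 3: Apply Euler's theorem:
  - Eulerian circuit exists iff graph is connected and all vertices have even degree
  - Eulerian path exists iff graph is connected and has 0 or 2 odd-degree vertices

Graph is connected with 0 odd-degree vertices.
Both Eulerian circuit and Eulerian path exist.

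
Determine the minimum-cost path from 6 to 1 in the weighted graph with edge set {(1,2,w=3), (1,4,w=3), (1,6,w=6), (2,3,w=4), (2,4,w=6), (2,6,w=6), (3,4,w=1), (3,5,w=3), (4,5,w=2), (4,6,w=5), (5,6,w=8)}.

Step 1: Build adjacency list with weights:
  1: 2(w=3), 4(w=3), 6(w=6)
  2: 1(w=3), 3(w=4), 4(w=6), 6(w=6)
  3: 2(w=4), 4(w=1), 5(w=3)
  4: 1(w=3), 2(w=6), 3(w=1), 5(w=2), 6(w=5)
  5: 3(w=3), 4(w=2), 6(w=8)
  6: 1(w=6), 2(w=6), 4(w=5), 5(w=8)

Step 2: Apply Dijkstra's algorithm from vertex 6:
  Visit vertex 6 (distance=0)
    Update dist[1] = 6
    Update dist[2] = 6
    Update dist[4] = 5
    Update dist[5] = 8
  Visit vertex 4 (distance=5)
    Update dist[3] = 6
    Update dist[5] = 7
  Visit vertex 1 (distance=6)

Step 3: Shortest path: 6 -> 1
Total weight: 6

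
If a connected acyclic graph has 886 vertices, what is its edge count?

A tree on n vertices always has exactly n - 1 edges.
For n = 886: edges = 886 - 1 = 885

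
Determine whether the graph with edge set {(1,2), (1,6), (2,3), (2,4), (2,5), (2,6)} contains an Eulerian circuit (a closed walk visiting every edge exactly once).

Step 1: Find the degree of each vertex:
  deg(1) = 2
  deg(2) = 5
  deg(3) = 1
  deg(4) = 1
  deg(5) = 1
  deg(6) = 2

Step 2: Count vertices with odd degree:
  Odd-degree vertices: 2, 3, 4, 5 (4 total)

Step 3: Apply Euler's theorem:
  - Eulerian circuit exists iff graph is connected and all vertices have even degree
  - Eulerian path exists iff graph is connected and has 0 or 2 odd-degree vertices

Graph has 4 odd-degree vertices (need 0 or 2).
Neither Eulerian path nor Eulerian circuit exists.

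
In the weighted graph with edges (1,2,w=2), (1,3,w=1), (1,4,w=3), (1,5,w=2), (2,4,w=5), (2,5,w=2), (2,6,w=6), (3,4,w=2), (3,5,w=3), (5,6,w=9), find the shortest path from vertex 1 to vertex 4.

Step 1: Build adjacency list with weights:
  1: 2(w=2), 3(w=1), 4(w=3), 5(w=2)
  2: 1(w=2), 4(w=5), 5(w=2), 6(w=6)
  3: 1(w=1), 4(w=2), 5(w=3)
  4: 1(w=3), 2(w=5), 3(w=2)
  5: 1(w=2), 2(w=2), 3(w=3), 6(w=9)
  6: 2(w=6), 5(w=9)

Step 2: Apply Dijkstra's algorithm from vertex 1:
  Visit vertex 1 (distance=0)
    Update dist[2] = 2
    Update dist[3] = 1
    Update dist[4] = 3
    Update dist[5] = 2
  Visit vertex 3 (distance=1)
  Visit vertex 2 (distance=2)
    Update dist[6] = 8
  Visit vertex 5 (distance=2)
  Visit vertex 4 (distance=3)

Step 3: Shortest path: 1 -> 4
Total weight: 3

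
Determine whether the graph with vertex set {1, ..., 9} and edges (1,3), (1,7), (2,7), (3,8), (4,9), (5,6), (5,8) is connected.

Step 1: Build adjacency list from edges:
  1: 3, 7
  2: 7
  3: 1, 8
  4: 9
  5: 6, 8
  6: 5
  7: 1, 2
  8: 3, 5
  9: 4

Step 2: Run BFS/DFS from vertex 1:
  Visited: {1, 3, 7, 8, 2, 5, 6}
  Reached 7 of 9 vertices

Step 3: Only 7 of 9 vertices reached. Graph is disconnected.
Connected components: {1, 2, 3, 5, 6, 7, 8}, {4, 9}
Answer: No, the graph is not connected (2 components).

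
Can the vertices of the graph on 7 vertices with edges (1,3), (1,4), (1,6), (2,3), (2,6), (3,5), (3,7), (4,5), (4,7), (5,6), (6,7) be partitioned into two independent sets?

Step 1: Attempt 2-coloring using BFS:
  Start at vertex 1, assign color 0
  Color vertex 3 with color 1 (neighbor of 1)
  Color vertex 4 with color 1 (neighbor of 1)
  Color vertex 6 with color 1 (neighbor of 1)
  Color vertex 2 with color 0 (neighbor of 3)
  Color vertex 5 with color 0 (neighbor of 3)
  Color vertex 7 with color 0 (neighbor of 3)

Step 2: 2-coloring succeeded. No conflicts found.
  Set A (color 0): {1, 2, 5, 7}
  Set B (color 1): {3, 4, 6}

The graph is bipartite with partition {1, 2, 5, 7}, {3, 4, 6}.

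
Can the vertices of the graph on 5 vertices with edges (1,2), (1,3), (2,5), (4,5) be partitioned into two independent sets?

Step 1: Attempt 2-coloring using BFS:
  Start at vertex 1, assign color 0
  Color vertex 2 with color 1 (neighbor of 1)
  Color vertex 3 with color 1 (neighbor of 1)
  Color vertex 5 with color 0 (neighbor of 2)
  Color vertex 4 with color 1 (neighbor of 5)

Step 2: 2-coloring succeeded. No conflicts found.
  Set A (color 0): {1, 5}
  Set B (color 1): {2, 3, 4}

The graph is bipartite with partition {1, 5}, {2, 3, 4}.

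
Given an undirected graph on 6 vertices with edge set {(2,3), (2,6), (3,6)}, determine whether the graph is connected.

Step 1: Build adjacency list from edges:
  1: (none)
  2: 3, 6
  3: 2, 6
  4: (none)
  5: (none)
  6: 2, 3

Step 2: Run BFS/DFS from vertex 1:
  Visited: {1}
  Reached 1 of 6 vertices

Step 3: Only 1 of 6 vertices reached. Graph is disconnected.
Connected components: {1}, {2, 3, 6}, {4}, {5}
Answer: No, the graph is not connected (4 components).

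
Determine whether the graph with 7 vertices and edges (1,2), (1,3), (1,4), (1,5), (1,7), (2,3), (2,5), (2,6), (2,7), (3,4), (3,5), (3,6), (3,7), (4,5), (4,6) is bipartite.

Step 1: Attempt 2-coloring using BFS:
  Start at vertex 1, assign color 0
  Color vertex 2 with color 1 (neighbor of 1)
  Color vertex 3 with color 1 (neighbor of 1)
  Color vertex 4 with color 1 (neighbor of 1)
  Color vertex 5 with color 1 (neighbor of 1)
  Color vertex 7 with color 1 (neighbor of 1)

Step 2: Conflict found! Vertices 2 and 3 are adjacent but have the same color.
This means the graph contains an odd cycle.

The graph is NOT bipartite.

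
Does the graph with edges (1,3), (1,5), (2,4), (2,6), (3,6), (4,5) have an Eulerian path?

Step 1: Find the degree of each vertex:
  deg(1) = 2
  deg(2) = 2
  deg(3) = 2
  deg(4) = 2
  deg(5) = 2
  deg(6) = 2

Step 2: Count vertices with odd degree:
  All vertices have even degree (0 odd-degree vertices)

Step 3: Apply Euler's theorem:
  - Eulerian circuit exists iff graph is connected and all vertices have even degree
  - Eulerian path exists iff graph is connected and has 0 or 2 odd-degree vertices

Graph is connected with 0 odd-degree vertices.
Both Eulerian circuit and Eulerian path exist.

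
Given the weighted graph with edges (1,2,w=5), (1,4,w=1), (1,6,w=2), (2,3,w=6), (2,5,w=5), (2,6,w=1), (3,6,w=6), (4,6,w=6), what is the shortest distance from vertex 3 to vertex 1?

Step 1: Build adjacency list with weights:
  1: 2(w=5), 4(w=1), 6(w=2)
  2: 1(w=5), 3(w=6), 5(w=5), 6(w=1)
  3: 2(w=6), 6(w=6)
  4: 1(w=1), 6(w=6)
  5: 2(w=5)
  6: 1(w=2), 2(w=1), 3(w=6), 4(w=6)

Step 2: Apply Dijkstra's algorithm from vertex 3:
  Visit vertex 3 (distance=0)
    Update dist[2] = 6
    Update dist[6] = 6
  Visit vertex 2 (distance=6)
    Update dist[1] = 11
    Update dist[5] = 11
  Visit vertex 6 (distance=6)
    Update dist[1] = 8
    Update dist[4] = 12
  Visit vertex 1 (distance=8)
    Update dist[4] = 9

Step 3: Shortest path: 3 -> 6 -> 1
Total weight: 6 + 2 = 8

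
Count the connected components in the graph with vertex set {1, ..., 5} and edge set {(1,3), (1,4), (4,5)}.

Step 1: Build adjacency list from edges:
  1: 3, 4
  2: (none)
  3: 1
  4: 1, 5
  5: 4

Step 2: Run BFS/DFS from vertex 1:
  Visited: {1, 3, 4, 5}
  Reached 4 of 5 vertices

Step 3: Only 4 of 5 vertices reached. Graph is disconnected.
Connected components: {1, 3, 4, 5}, {2}
Number of connected components: 2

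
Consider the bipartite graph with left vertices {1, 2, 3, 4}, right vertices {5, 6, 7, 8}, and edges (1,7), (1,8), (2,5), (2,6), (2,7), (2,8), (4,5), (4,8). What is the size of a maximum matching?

Step 1: List the neighbors of each left vertex:
  1: 7, 8
  2: 5, 6, 7, 8
  3: (none)
  4: 5, 8

Step 2: Greedily match left vertices, then look for augmenting paths:
  Match 1 -- 7
  Match 2 -- 5
  Match 4 -- 8
  No augmenting path remains.

Step 3: Verify this is maximum:
  Matching has size 3. The vertex set {1, 2, 4} covers every edge and has size 3; any matching has at most one edge per cover vertex, so 3 is maximum (König's theorem).

Maximum matching: {(1,7), (2,5), (4,8)}
Size: 3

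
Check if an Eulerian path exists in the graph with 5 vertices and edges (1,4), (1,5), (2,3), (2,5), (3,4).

Step 1: Find the degree of each vertex:
  deg(1) = 2
  deg(2) = 2
  deg(3) = 2
  deg(4) = 2
  deg(5) = 2

Step 2: Count vertices with odd degree:
  All vertices have even degree (0 odd-degree vertices)

Step 3: Apply Euler's theorem:
  - Eulerian circuit exists iff graph is connected and all vertices have even degree
  - Eulerian path exists iff graph is connected and has 0 or 2 odd-degree vertices

Graph is connected with 0 odd-degree vertices.
Both Eulerian circuit and Eulerian path exist.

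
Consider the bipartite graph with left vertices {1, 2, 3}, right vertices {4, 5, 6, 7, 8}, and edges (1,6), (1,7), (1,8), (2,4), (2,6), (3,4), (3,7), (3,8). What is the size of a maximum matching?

Step 1: List the neighbors of each left vertex:
  1: 6, 7, 8
  2: 4, 6
  3: 4, 7, 8

Step 2: Greedily match left vertices, then look for augmenting paths:
  Match 1 -- 6
  Match 2 -- 4
  Match 3 -- 7
  No augmenting path remains.

Step 3: Verify this is maximum:
  Matching size 3 = min(|L|, |R|) = min(3, 5), which is an upper bound, so this matching is maximum.

Maximum matching: {(1,6), (2,4), (3,7)}
Size: 3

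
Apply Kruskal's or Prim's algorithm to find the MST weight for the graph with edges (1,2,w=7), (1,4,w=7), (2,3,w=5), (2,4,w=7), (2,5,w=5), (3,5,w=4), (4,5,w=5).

Apply Kruskal's algorithm (sort edges by weight, add if no cycle):

Sorted edges by weight:
  (3,5) w=4
  (2,3) w=5
  (2,5) w=5
  (4,5) w=5
  (1,2) w=7
  (1,4) w=7
  (2,4) w=7

Add edge (3,5) w=4 -- no cycle. Running total: 4
Add edge (2,3) w=5 -- no cycle. Running total: 9
Skip edge (2,5) w=5 -- would create cycle
Add edge (4,5) w=5 -- no cycle. Running total: 14
Add edge (1,2) w=7 -- no cycle. Running total: 21

MST edges: (3,5,w=4), (2,3,w=5), (4,5,w=5), (1,2,w=7)
Total MST weight: 4 + 5 + 5 + 7 = 21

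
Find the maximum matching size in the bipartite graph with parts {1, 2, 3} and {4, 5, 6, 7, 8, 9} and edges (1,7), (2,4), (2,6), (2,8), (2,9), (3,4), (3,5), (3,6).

Step 1: List the neighbors of each left vertex:
  1: 7
  2: 4, 6, 8, 9
  3: 4, 5, 6

Step 2: Greedily match left vertices, then look for augmenting paths:
  Match 1 -- 7
  Match 2 -- 4
  Match 3 -- 5
  No augmenting path remains.

Step 3: Verify this is maximum:
  Matching size 3 = min(|L|, |R|) = min(3, 6), which is an upper bound, so this matching is maximum.

Maximum matching: {(1,7), (2,4), (3,5)}
Size: 3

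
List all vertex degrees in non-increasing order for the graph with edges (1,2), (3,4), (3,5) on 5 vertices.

Step 1: Count edges incident to each vertex:
  deg(1) = 1 (neighbors: 2)
  deg(2) = 1 (neighbors: 1)
  deg(3) = 2 (neighbors: 4, 5)
  deg(4) = 1 (neighbors: 3)
  deg(5) = 1 (neighbors: 3)

Step 2: Sort degrees in non-increasing order:
  Degrees: [1, 1, 2, 1, 1] -> sorted: [2, 1, 1, 1, 1]

Degree sequence: [2, 1, 1, 1, 1]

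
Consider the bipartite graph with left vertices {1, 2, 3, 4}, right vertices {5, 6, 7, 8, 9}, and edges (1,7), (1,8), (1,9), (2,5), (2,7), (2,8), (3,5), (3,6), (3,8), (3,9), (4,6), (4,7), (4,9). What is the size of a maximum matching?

Step 1: List the neighbors of each left vertex:
  1: 7, 8, 9
  2: 5, 7, 8
  3: 5, 6, 8, 9
  4: 6, 7, 9

Step 2: Greedily match left vertices, then look for augmenting paths:
  Match 1 -- 7
  Match 2 -- 5
  Match 3 -- 6
  Match 4 -- 9
  No augmenting path remains.

Step 3: Verify this is maximum:
  Matching size 4 = min(|L|, |R|) = min(4, 5), which is an upper bound, so this matching is maximum.

Maximum matching: {(1,7), (2,5), (3,6), (4,9)}
Size: 4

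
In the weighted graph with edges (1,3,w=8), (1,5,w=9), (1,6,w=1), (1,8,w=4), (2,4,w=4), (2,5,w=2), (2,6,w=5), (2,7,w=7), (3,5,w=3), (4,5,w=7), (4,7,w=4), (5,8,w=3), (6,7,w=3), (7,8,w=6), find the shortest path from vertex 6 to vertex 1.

Step 1: Build adjacency list with weights:
  1: 3(w=8), 5(w=9), 6(w=1), 8(w=4)
  2: 4(w=4), 5(w=2), 6(w=5), 7(w=7)
  3: 1(w=8), 5(w=3)
  4: 2(w=4), 5(w=7), 7(w=4)
  5: 1(w=9), 2(w=2), 3(w=3), 4(w=7), 8(w=3)
  6: 1(w=1), 2(w=5), 7(w=3)
  7: 2(w=7), 4(w=4), 6(w=3), 8(w=6)
  8: 1(w=4), 5(w=3), 7(w=6)

Step 2: Apply Dijkstra's algorithm from vertex 6:
  Visit vertex 6 (distance=0)
    Update dist[1] = 1
    Update dist[2] = 5
    Update dist[7] = 3
  Visit vertex 1 (distance=1)
    Update dist[3] = 9
    Update dist[5] = 10
    Update dist[8] = 5

Step 3: Shortest path: 6 -> 1
Total weight: 1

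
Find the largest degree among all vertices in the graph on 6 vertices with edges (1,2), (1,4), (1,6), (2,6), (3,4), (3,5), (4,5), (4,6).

Step 1: Count edges incident to each vertex:
  deg(1) = 3 (neighbors: 2, 4, 6)
  deg(2) = 2 (neighbors: 1, 6)
  deg(3) = 2 (neighbors: 4, 5)
  deg(4) = 4 (neighbors: 1, 3, 5, 6)
  deg(5) = 2 (neighbors: 3, 4)
  deg(6) = 3 (neighbors: 1, 2, 4)

Step 2: Find maximum:
  max(3, 2, 2, 4, 2, 3) = 4 (vertex 4)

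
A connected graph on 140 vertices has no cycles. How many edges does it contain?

A tree on n vertices always has exactly n - 1 edges.
For n = 140: edges = 140 - 1 = 139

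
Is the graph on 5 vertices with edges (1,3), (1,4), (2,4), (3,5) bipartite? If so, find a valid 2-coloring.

Step 1: Attempt 2-coloring using BFS:
  Start at vertex 1, assign color 0
  Color vertex 3 with color 1 (neighbor of 1)
  Color vertex 4 with color 1 (neighbor of 1)
  Color vertex 5 with color 0 (neighbor of 3)
  Color vertex 2 with color 0 (neighbor of 4)

Step 2: 2-coloring succeeded. No conflicts found.
  Set A (color 0): {1, 2, 5}
  Set B (color 1): {3, 4}

The graph is bipartite with partition {1, 2, 5}, {3, 4}.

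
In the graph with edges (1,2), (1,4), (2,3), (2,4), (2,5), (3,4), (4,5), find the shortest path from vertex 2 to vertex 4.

Step 1: Build adjacency list:
  1: 2, 4
  2: 1, 3, 4, 5
  3: 2, 4
  4: 1, 2, 3, 5
  5: 2, 4

Step 2: BFS from vertex 2 to find shortest path to 4:
  vertex 1 reached at distance 1
  vertex 3 reached at distance 1
  vertex 4 reached at distance 1

Step 3: Shortest path: 2 -> 4
Path length: 1 edge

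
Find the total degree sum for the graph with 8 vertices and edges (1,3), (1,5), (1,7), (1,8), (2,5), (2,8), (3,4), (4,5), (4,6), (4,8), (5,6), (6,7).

Step 1: Count edges incident to each vertex:
  deg(1) = 4 (neighbors: 3, 5, 7, 8)
  deg(2) = 2 (neighbors: 5, 8)
  deg(3) = 2 (neighbors: 1, 4)
  deg(4) = 4 (neighbors: 3, 5, 6, 8)
  deg(5) = 4 (neighbors: 1, 2, 4, 6)
  deg(6) = 3 (neighbors: 4, 5, 7)
  deg(7) = 2 (neighbors: 1, 6)
  deg(8) = 3 (neighbors: 1, 2, 4)

Step 2: Sum all degrees:
  4 + 2 + 2 + 4 + 4 + 3 + 2 + 3 = 24

Verification: sum of degrees = 2 * |E| = 2 * 12 = 24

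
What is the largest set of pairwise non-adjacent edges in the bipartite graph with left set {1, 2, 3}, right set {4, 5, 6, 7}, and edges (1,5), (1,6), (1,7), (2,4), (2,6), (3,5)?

Step 1: List the neighbors of each left vertex:
  1: 5, 6, 7
  2: 4, 6
  3: 5

Step 2: Greedily match left vertices, then look for augmenting paths:
  Match 1 -- 6
  Match 2 -- 4
  Match 3 -- 5
  No augmenting path remains.

Step 3: Verify this is maximum:
  Matching size 3 = min(|L|, |R|) = min(3, 4), which is an upper bound, so this matching is maximum.

Maximum matching: {(1,6), (2,4), (3,5)}
Size: 3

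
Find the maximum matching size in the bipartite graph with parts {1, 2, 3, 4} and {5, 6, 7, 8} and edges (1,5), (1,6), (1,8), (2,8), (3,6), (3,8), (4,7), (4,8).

Step 1: List the neighbors of each left vertex:
  1: 5, 6, 8
  2: 8
  3: 6, 8
  4: 7, 8

Step 2: Greedily match left vertices, then look for augmenting paths:
  Match 1 -- 5
  Match 2 -- 8
  Match 3 -- 6
  Match 4 -- 7
  No augmenting path remains.

Step 3: Verify this is maximum:
  Matching size 4 = min(|L|, |R|) = min(4, 4), which is an upper bound, so this matching is maximum.

Maximum matching: {(1,5), (2,8), (3,6), (4,7)}
Size: 4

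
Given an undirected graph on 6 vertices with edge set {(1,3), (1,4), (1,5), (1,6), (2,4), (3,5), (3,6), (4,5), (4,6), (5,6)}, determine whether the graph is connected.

Step 1: Build adjacency list from edges:
  1: 3, 4, 5, 6
  2: 4
  3: 1, 5, 6
  4: 1, 2, 5, 6
  5: 1, 3, 4, 6
  6: 1, 3, 4, 5

Step 2: Run BFS/DFS from vertex 1:
  Visited: {1, 3, 4, 5, 6, 2}
  Reached 6 of 6 vertices

Step 3: All 6 vertices reached from vertex 1, so the graph is connected.
Answer: Yes, the graph is connected.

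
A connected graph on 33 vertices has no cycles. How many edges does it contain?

A tree on n vertices always has exactly n - 1 edges.
For n = 33: edges = 33 - 1 = 32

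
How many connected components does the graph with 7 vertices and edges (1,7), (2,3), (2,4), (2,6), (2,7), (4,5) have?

Step 1: Build adjacency list from edges:
  1: 7
  2: 3, 4, 6, 7
  3: 2
  4: 2, 5
  5: 4
  6: 2
  7: 1, 2

Step 2: Run BFS/DFS from vertex 1:
  Visited: {1, 7, 2, 3, 4, 6, 5}
  Reached 7 of 7 vertices

Step 3: All 7 vertices reached from vertex 1, so the graph is connected.
Number of connected components: 1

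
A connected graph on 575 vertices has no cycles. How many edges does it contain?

A tree on n vertices always has exactly n - 1 edges.
For n = 575: edges = 575 - 1 = 574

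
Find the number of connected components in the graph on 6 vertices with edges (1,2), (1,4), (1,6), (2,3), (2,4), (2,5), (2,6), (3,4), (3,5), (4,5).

Step 1: Build adjacency list from edges:
  1: 2, 4, 6
  2: 1, 3, 4, 5, 6
  3: 2, 4, 5
  4: 1, 2, 3, 5
  5: 2, 3, 4
  6: 1, 2

Step 2: Run BFS/DFS from vertex 1:
  Visited: {1, 2, 4, 6, 3, 5}
  Reached 6 of 6 vertices

Step 3: All 6 vertices reached from vertex 1, so the graph is connected.
Number of connected components: 1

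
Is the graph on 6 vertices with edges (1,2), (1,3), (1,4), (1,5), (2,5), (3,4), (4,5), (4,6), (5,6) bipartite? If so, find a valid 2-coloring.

Step 1: Attempt 2-coloring using BFS:
  Start at vertex 1, assign color 0
  Color vertex 2 with color 1 (neighbor of 1)
  Color vertex 3 with color 1 (neighbor of 1)
  Color vertex 4 with color 1 (neighbor of 1)
  Color vertex 5 with color 1 (neighbor of 1)

Step 2: Conflict found! Vertices 2 and 5 are adjacent but have the same color.
This means the graph contains an odd cycle.

The graph is NOT bipartite.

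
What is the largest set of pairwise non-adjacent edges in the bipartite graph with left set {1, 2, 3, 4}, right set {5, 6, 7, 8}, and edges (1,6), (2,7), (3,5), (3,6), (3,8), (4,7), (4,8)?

Step 1: List the neighbors of each left vertex:
  1: 6
  2: 7
  3: 5, 6, 8
  4: 7, 8

Step 2: Greedily match left vertices, then look for augmenting paths:
  Match 1 -- 6
  Match 2 -- 7
  Match 3 -- 5
  Match 4 -- 8
  No augmenting path remains.

Step 3: Verify this is maximum:
  Matching size 4 = min(|L|, |R|) = min(4, 4), which is an upper bound, so this matching is maximum.

Maximum matching: {(1,6), (2,7), (3,5), (4,8)}
Size: 4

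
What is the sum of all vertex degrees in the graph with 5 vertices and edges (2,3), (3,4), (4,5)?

Step 1: Count edges incident to each vertex:
  deg(1) = 0 (neighbors: none)
  deg(2) = 1 (neighbors: 3)
  deg(3) = 2 (neighbors: 2, 4)
  deg(4) = 2 (neighbors: 3, 5)
  deg(5) = 1 (neighbors: 4)

Step 2: Sum all degrees:
  0 + 1 + 2 + 2 + 1 = 6

Verification: sum of degrees = 2 * |E| = 2 * 3 = 6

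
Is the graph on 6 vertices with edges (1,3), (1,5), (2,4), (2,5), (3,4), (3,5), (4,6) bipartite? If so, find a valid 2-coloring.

Step 1: Attempt 2-coloring using BFS:
  Start at vertex 1, assign color 0
  Color vertex 3 with color 1 (neighbor of 1)
  Color vertex 5 with color 1 (neighbor of 1)
  Color vertex 4 with color 0 (neighbor of 3)

Step 2: Conflict found! Vertices 3 and 5 are adjacent but have the same color.
This means the graph contains an odd cycle.

The graph is NOT bipartite.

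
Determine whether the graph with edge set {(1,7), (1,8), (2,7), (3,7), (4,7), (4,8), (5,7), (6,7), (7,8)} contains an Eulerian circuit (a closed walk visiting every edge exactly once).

Step 1: Find the degree of each vertex:
  deg(1) = 2
  deg(2) = 1
  deg(3) = 1
  deg(4) = 2
  deg(5) = 1
  deg(6) = 1
  deg(7) = 7
  deg(8) = 3

Step 2: Count vertices with odd degree:
  Odd-degree vertices: 2, 3, 5, 6, 7, 8 (6 total)

Step 3: Apply Euler's theorem:
  - Eulerian circuit exists iff graph is connected and all vertices have even degree
  - Eulerian path exists iff graph is connected and has 0 or 2 odd-degree vertices

Graph has 6 odd-degree vertices (need 0 or 2).
Neither Eulerian path nor Eulerian circuit exists.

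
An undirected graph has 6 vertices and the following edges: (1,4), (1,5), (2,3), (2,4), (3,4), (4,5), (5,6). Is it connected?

Step 1: Build adjacency list from edges:
  1: 4, 5
  2: 3, 4
  3: 2, 4
  4: 1, 2, 3, 5
  5: 1, 4, 6
  6: 5

Step 2: Run BFS/DFS from vertex 1:
  Visited: {1, 4, 5, 2, 3, 6}
  Reached 6 of 6 vertices

Step 3: All 6 vertices reached from vertex 1, so the graph is connected.
Answer: Yes, the graph is connected.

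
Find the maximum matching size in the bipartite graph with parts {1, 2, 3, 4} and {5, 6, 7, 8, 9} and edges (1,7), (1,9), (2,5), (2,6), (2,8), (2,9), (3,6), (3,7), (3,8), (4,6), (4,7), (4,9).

Step 1: List the neighbors of each left vertex:
  1: 7, 9
  2: 5, 6, 8, 9
  3: 6, 7, 8
  4: 6, 7, 9

Step 2: Greedily match left vertices, then look for augmenting paths:
  Match 1 -- 7
  Match 2 -- 5
  Match 3 -- 6
  Match 4 -- 9
  No augmenting path remains.

Step 3: Verify this is maximum:
  Matching size 4 = min(|L|, |R|) = min(4, 5), which is an upper bound, so this matching is maximum.

Maximum matching: {(1,7), (2,5), (3,6), (4,9)}
Size: 4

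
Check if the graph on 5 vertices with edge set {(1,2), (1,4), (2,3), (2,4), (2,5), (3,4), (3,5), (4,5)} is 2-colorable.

Step 1: Attempt 2-coloring using BFS:
  Start at vertex 1, assign color 0
  Color vertex 2 with color 1 (neighbor of 1)
  Color vertex 4 with color 1 (neighbor of 1)
  Color vertex 3 with color 0 (neighbor of 2)

Step 2: Conflict found! Vertices 2 and 4 are adjacent but have the same color.
This means the graph contains an odd cycle.

The graph is NOT bipartite.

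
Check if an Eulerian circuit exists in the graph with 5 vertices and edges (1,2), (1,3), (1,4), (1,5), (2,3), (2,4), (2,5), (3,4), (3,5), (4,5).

Step 1: Find the degree of each vertex:
  deg(1) = 4
  deg(2) = 4
  deg(3) = 4
  deg(4) = 4
  deg(5) = 4

Step 2: Count vertices with odd degree:
  All vertices have even degree (0 odd-degree vertices)

Step 3: Apply Euler's theorem:
  - Eulerian circuit exists iff graph is connected and all vertices have even degree
  - Eulerian path exists iff graph is connected and has 0 or 2 odd-degree vertices

Graph is connected with 0 odd-degree vertices.
Both Eulerian circuit and Eulerian path exist.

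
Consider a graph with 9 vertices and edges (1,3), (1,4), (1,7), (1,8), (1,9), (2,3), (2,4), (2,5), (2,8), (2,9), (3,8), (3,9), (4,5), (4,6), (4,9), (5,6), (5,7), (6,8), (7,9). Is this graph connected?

Step 1: Build adjacency list from edges:
  1: 3, 4, 7, 8, 9
  2: 3, 4, 5, 8, 9
  3: 1, 2, 8, 9
  4: 1, 2, 5, 6, 9
  5: 2, 4, 6, 7
  6: 4, 5, 8
  7: 1, 5, 9
  8: 1, 2, 3, 6
  9: 1, 2, 3, 4, 7

Step 2: Run BFS/DFS from vertex 1:
  Visited: {1, 3, 4, 7, 8, 9, 2, 5, 6}
  Reached 9 of 9 vertices

Step 3: All 9 vertices reached from vertex 1, so the graph is connected.
Answer: Yes, the graph is connected.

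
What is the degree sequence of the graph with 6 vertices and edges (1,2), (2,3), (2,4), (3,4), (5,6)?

Step 1: Count edges incident to each vertex:
  deg(1) = 1 (neighbors: 2)
  deg(2) = 3 (neighbors: 1, 3, 4)
  deg(3) = 2 (neighbors: 2, 4)
  deg(4) = 2 (neighbors: 2, 3)
  deg(5) = 1 (neighbors: 6)
  deg(6) = 1 (neighbors: 5)

Step 2: Sort degrees in non-increasing order:
  Degrees: [1, 3, 2, 2, 1, 1] -> sorted: [3, 2, 2, 1, 1, 1]

Degree sequence: [3, 2, 2, 1, 1, 1]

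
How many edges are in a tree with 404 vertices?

A tree on n vertices always has exactly n - 1 edges.
For n = 404: edges = 404 - 1 = 403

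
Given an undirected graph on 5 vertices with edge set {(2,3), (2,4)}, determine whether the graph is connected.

Step 1: Build adjacency list from edges:
  1: (none)
  2: 3, 4
  3: 2
  4: 2
  5: (none)

Step 2: Run BFS/DFS from vertex 1:
  Visited: {1}
  Reached 1 of 5 vertices

Step 3: Only 1 of 5 vertices reached. Graph is disconnected.
Connected components: {1}, {2, 3, 4}, {5}
Answer: No, the graph is not connected (3 components).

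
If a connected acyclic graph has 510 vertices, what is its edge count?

A tree on n vertices always has exactly n - 1 edges.
For n = 510: edges = 510 - 1 = 509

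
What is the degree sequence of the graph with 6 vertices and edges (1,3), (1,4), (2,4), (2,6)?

Step 1: Count edges incident to each vertex:
  deg(1) = 2 (neighbors: 3, 4)
  deg(2) = 2 (neighbors: 4, 6)
  deg(3) = 1 (neighbors: 1)
  deg(4) = 2 (neighbors: 1, 2)
  deg(5) = 0 (neighbors: none)
  deg(6) = 1 (neighbors: 2)

Step 2: Sort degrees in non-increasing order:
  Degrees: [2, 2, 1, 2, 0, 1] -> sorted: [2, 2, 2, 1, 1, 0]

Degree sequence: [2, 2, 2, 1, 1, 0]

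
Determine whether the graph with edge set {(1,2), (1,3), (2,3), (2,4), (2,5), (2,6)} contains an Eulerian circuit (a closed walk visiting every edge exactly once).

Step 1: Find the degree of each vertex:
  deg(1) = 2
  deg(2) = 5
  deg(3) = 2
  deg(4) = 1
  deg(5) = 1
  deg(6) = 1

Step 2: Count vertices with odd degree:
  Odd-degree vertices: 2, 4, 5, 6 (4 total)

Step 3: Apply Euler's theorem:
  - Eulerian circuit exists iff graph is connected and all vertices have even degree
  - Eulerian path exists iff graph is connected and has 0 or 2 odd-degree vertices

Graph has 4 odd-degree vertices (need 0 or 2).
Neither Eulerian path nor Eulerian circuit exists.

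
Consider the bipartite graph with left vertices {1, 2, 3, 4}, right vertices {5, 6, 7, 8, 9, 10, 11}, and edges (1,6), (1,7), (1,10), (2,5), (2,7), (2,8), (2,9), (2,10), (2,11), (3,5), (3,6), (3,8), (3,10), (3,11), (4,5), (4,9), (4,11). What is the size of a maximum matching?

Step 1: List the neighbors of each left vertex:
  1: 6, 7, 10
  2: 5, 7, 8, 9, 10, 11
  3: 5, 6, 8, 10, 11
  4: 5, 9, 11

Step 2: Greedily match left vertices, then look for augmenting paths:
  Match 1 -- 6
  Match 2 -- 5
  Match 3 -- 8
  Match 4 -- 9
  No augmenting path remains.

Step 3: Verify this is maximum:
  Matching size 4 = min(|L|, |R|) = min(4, 7), which is an upper bound, so this matching is maximum.

Maximum matching: {(1,6), (2,5), (3,8), (4,9)}
Size: 4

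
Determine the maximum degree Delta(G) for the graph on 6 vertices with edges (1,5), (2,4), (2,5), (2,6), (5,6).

Step 1: Count edges incident to each vertex:
  deg(1) = 1 (neighbors: 5)
  deg(2) = 3 (neighbors: 4, 5, 6)
  deg(3) = 0 (neighbors: none)
  deg(4) = 1 (neighbors: 2)
  deg(5) = 3 (neighbors: 1, 2, 6)
  deg(6) = 2 (neighbors: 2, 5)

Step 2: Find maximum:
  max(1, 3, 0, 1, 3, 2) = 3 (vertex 2)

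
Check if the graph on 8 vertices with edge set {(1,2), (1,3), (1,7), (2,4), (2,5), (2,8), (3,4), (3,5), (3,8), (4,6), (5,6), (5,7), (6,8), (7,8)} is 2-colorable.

Step 1: Attempt 2-coloring using BFS:
  Start at vertex 1, assign color 0
  Color vertex 2 with color 1 (neighbor of 1)
  Color vertex 3 with color 1 (neighbor of 1)
  Color vertex 7 with color 1 (neighbor of 1)
  Color vertex 4 with color 0 (neighbor of 2)
  Color vertex 5 with color 0 (neighbor of 2)
  Color vertex 8 with color 0 (neighbor of 2)
  Color vertex 6 with color 1 (neighbor of 4)

Step 2: 2-coloring succeeded. No conflicts found.
  Set A (color 0): {1, 4, 5, 8}
  Set B (color 1): {2, 3, 6, 7}

The graph is bipartite with partition {1, 4, 5, 8}, {2, 3, 6, 7}.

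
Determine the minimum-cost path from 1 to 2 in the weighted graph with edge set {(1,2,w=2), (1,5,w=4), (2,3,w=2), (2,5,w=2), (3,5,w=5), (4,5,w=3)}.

Step 1: Build adjacency list with weights:
  1: 2(w=2), 5(w=4)
  2: 1(w=2), 3(w=2), 5(w=2)
  3: 2(w=2), 5(w=5)
  4: 5(w=3)
  5: 1(w=4), 2(w=2), 3(w=5), 4(w=3)

Step 2: Apply Dijkstra's algorithm from vertex 1:
  Visit vertex 1 (distance=0)
    Update dist[2] = 2
    Update dist[5] = 4
  Visit vertex 2 (distance=2)
    Update dist[3] = 4

Step 3: Shortest path: 1 -> 2
Total weight: 2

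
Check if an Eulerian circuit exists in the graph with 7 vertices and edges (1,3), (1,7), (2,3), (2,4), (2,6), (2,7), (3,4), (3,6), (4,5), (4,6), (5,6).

Step 1: Find the degree of each vertex:
  deg(1) = 2
  deg(2) = 4
  deg(3) = 4
  deg(4) = 4
  deg(5) = 2
  deg(6) = 4
  deg(7) = 2

Step 2: Count vertices with odd degree:
  All vertices have even degree (0 odd-degree vertices)

Step 3: Apply Euler's theorem:
  - Eulerian circuit exists iff graph is connected and all vertices have even degree
  - Eulerian path exists iff graph is connected and has 0 or 2 odd-degree vertices

Graph is connected with 0 odd-degree vertices.
Both Eulerian circuit and Eulerian path exist.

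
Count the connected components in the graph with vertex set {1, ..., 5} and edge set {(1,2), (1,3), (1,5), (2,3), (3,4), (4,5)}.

Step 1: Build adjacency list from edges:
  1: 2, 3, 5
  2: 1, 3
  3: 1, 2, 4
  4: 3, 5
  5: 1, 4

Step 2: Run BFS/DFS from vertex 1:
  Visited: {1, 2, 3, 5, 4}
  Reached 5 of 5 vertices

Step 3: All 5 vertices reached from vertex 1, so the graph is connected.
Number of connected components: 1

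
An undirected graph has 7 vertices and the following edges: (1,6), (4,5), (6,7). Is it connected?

Step 1: Build adjacency list from edges:
  1: 6
  2: (none)
  3: (none)
  4: 5
  5: 4
  6: 1, 7
  7: 6

Step 2: Run BFS/DFS from vertex 1:
  Visited: {1, 6, 7}
  Reached 3 of 7 vertices

Step 3: Only 3 of 7 vertices reached. Graph is disconnected.
Connected components: {1, 6, 7}, {2}, {3}, {4, 5}
Answer: No, the graph is not connected (4 components).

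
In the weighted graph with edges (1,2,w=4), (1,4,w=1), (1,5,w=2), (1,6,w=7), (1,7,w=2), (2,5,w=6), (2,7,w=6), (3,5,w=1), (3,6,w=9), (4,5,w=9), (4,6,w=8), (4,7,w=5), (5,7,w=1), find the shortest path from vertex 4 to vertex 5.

Step 1: Build adjacency list with weights:
  1: 2(w=4), 4(w=1), 5(w=2), 6(w=7), 7(w=2)
  2: 1(w=4), 5(w=6), 7(w=6)
  3: 5(w=1), 6(w=9)
  4: 1(w=1), 5(w=9), 6(w=8), 7(w=5)
  5: 1(w=2), 2(w=6), 3(w=1), 4(w=9), 7(w=1)
  6: 1(w=7), 3(w=9), 4(w=8)
  7: 1(w=2), 2(w=6), 4(w=5), 5(w=1)

Step 2: Apply Dijkstra's algorithm from vertex 4:
  Visit vertex 4 (distance=0)
    Update dist[1] = 1
    Update dist[5] = 9
    Update dist[6] = 8
    Update dist[7] = 5
  Visit vertex 1 (distance=1)
    Update dist[2] = 5
    Update dist[5] = 3
    Update dist[7] = 3
  Visit vertex 5 (distance=3)
    Update dist[3] = 4

Step 3: Shortest path: 4 -> 1 -> 5
Total weight: 1 + 2 = 3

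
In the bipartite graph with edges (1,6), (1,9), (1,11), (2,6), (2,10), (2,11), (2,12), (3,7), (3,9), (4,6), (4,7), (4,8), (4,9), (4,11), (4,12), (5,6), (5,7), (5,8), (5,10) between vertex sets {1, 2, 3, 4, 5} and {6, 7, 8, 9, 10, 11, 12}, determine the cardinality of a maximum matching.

Step 1: List the neighbors of each left vertex:
  1: 6, 9, 11
  2: 6, 10, 11, 12
  3: 7, 9
  4: 6, 7, 8, 9, 11, 12
  5: 6, 7, 8, 10

Step 2: Greedily match left vertices, then look for augmenting paths:
  Match 1 -- 9
  Match 2 -- 10
  Match 3 -- 7
  Match 4 -- 8
  Match 5 -- 6
  No augmenting path remains.

Step 3: Verify this is maximum:
  Matching size 5 = min(|L|, |R|) = min(5, 7), which is an upper bound, so this matching is maximum.

Maximum matching: {(1,9), (2,10), (3,7), (4,8), (5,6)}
Size: 5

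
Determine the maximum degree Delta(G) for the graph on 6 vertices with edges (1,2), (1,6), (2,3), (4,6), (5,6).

Step 1: Count edges incident to each vertex:
  deg(1) = 2 (neighbors: 2, 6)
  deg(2) = 2 (neighbors: 1, 3)
  deg(3) = 1 (neighbors: 2)
  deg(4) = 1 (neighbors: 6)
  deg(5) = 1 (neighbors: 6)
  deg(6) = 3 (neighbors: 1, 4, 5)

Step 2: Find maximum:
  max(2, 2, 1, 1, 1, 3) = 3 (vertex 6)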